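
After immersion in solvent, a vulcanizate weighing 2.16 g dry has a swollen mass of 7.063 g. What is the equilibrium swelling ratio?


Q = W_swollen / W_dry
Q = 7.063 / 2.16
Q = 3.27

Q = 3.27


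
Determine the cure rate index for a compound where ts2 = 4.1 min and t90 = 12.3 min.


CRI = 100 / (t90 - ts2)
= 100 / (12.3 - 4.1)
= 100 / 8.2
= 12.2 min^-1

12.2 min^-1


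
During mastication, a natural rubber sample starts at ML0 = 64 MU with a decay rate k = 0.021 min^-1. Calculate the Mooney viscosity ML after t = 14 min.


ML = ML0 * exp(-k * t)
ML = 64 * exp(-0.021 * 14)
ML = 64 * 0.7453
ML = 47.7 MU

47.7 MU


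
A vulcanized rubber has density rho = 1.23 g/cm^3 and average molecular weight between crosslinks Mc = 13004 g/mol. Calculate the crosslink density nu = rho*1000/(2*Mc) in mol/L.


nu = rho * 1000 / (2 * Mc)
nu = 1.23 * 1000 / (2 * 13004)
nu = 1230.0 / 26008
nu = 0.0473 mol/L

0.0473 mol/L


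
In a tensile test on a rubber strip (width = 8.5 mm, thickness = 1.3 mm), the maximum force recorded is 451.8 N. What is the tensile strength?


Area = width * thickness = 8.5 * 1.3 = 11.05 mm^2
TS = force / area = 451.8 / 11.05 = 40.89 MPa

40.89 MPa


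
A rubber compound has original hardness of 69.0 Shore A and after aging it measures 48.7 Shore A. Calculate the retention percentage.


Retention = aged / original * 100
= 48.7 / 69.0 * 100
= 70.6%

70.6%


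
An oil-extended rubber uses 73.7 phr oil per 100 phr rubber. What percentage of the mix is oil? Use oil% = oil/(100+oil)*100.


Oil % = oil / (100 + oil) * 100
= 73.7 / (100 + 73.7) * 100
= 73.7 / 173.7 * 100
= 42.43%

42.43%


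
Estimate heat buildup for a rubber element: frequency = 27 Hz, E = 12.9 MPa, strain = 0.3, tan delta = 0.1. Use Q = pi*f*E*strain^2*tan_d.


Q = pi * f * E * strain^2 * tan_d
= pi * 27 * 12.9 * 0.3^2 * 0.1
= pi * 27 * 12.9 * 0.0900 * 0.1
= 9.8480

Q = 9.8480


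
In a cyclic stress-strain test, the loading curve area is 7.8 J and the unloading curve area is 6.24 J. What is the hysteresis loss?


Hysteresis loss = loading - unloading
= 7.8 - 6.24
= 1.56 J

1.56 J


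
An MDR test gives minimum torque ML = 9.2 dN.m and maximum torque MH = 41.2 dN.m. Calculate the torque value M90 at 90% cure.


M90 = ML + 0.9 * (MH - ML)
M90 = 9.2 + 0.9 * (41.2 - 9.2)
M90 = 9.2 + 0.9 * 32.0
M90 = 38.0 dN.m

38.0 dN.m


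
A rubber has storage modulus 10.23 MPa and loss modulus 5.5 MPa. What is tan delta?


tan delta = E'' / E'
= 5.5 / 10.23
= 0.5376

tan delta = 0.5376


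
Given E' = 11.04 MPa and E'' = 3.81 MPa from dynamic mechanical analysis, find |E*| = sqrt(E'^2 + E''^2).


|E*| = sqrt(E'^2 + E''^2)
= sqrt(11.04^2 + 3.81^2)
= sqrt(121.8816 + 14.5161)
= 11.679 MPa

11.679 MPa


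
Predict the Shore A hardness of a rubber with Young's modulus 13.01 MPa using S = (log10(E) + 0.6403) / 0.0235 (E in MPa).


log10(E) = 0.0235*S - 0.6403  =>  S = (log10(E) + 0.6403) / 0.0235
log10(13.01) = 1.114277
S = (1.114277 + 0.6403) / 0.0235 = 1.754577 / 0.0235
S = 74.7

Shore A = 74.7


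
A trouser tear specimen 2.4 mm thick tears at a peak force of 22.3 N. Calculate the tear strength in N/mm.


Tear strength = force / thickness
= 22.3 / 2.4
= 9.29 N/mm

9.29 N/mm


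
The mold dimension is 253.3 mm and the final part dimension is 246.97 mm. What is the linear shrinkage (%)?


Shrinkage = (mold - part) / mold * 100
= (253.3 - 246.97) / 253.3 * 100
= 6.33 / 253.3 * 100
= 2.5%

2.5%


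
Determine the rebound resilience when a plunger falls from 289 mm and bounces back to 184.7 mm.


Resilience = h_rebound / h_drop * 100
= 184.7 / 289 * 100
= 63.9%

63.9%


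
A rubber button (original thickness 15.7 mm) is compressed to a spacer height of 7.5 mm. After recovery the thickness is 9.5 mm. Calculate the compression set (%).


CS = (t0 - recovered) / (t0 - ts) * 100
= (15.7 - 9.5) / (15.7 - 7.5) * 100
= 6.2 / 8.2 * 100
= 75.6%

75.6%


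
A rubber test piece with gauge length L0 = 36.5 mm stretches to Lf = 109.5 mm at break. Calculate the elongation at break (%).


Elongation = (Lf - L0) / L0 * 100
= (109.5 - 36.5) / 36.5 * 100
= 73.0 / 36.5 * 100
= 200.0%

200.0%


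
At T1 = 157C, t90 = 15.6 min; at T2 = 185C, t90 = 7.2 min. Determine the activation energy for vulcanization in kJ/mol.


T1 = 430.15 K, T2 = 458.15 K
1/T1 - 1/T2 = 1.4208e-04
ln(t1/t2) = ln(15.6/7.2) = 0.7732
Ea = 8.314 * 0.7732 / 1.4208e-04 = 45244.4979 J/mol
Ea = 45.24 kJ/mol

45.24 kJ/mol


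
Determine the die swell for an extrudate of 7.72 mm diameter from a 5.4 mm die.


Die swell ratio = D_extrudate / D_die
= 7.72 / 5.4
= 1.43

Die swell = 1.43


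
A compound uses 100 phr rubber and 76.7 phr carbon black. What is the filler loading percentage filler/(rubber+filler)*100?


Filler % = filler / (rubber + filler) * 100
= 76.7 / (100 + 76.7) * 100
= 76.7 / 176.7 * 100
= 43.41%

43.41%


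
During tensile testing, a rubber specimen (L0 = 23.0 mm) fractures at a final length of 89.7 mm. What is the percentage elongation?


Elongation = (Lf - L0) / L0 * 100
= (89.7 - 23.0) / 23.0 * 100
= 66.7 / 23.0 * 100
= 290.0%

290.0%


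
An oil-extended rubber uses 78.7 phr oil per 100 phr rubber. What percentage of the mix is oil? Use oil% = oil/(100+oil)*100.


Oil % = oil / (100 + oil) * 100
= 78.7 / (100 + 78.7) * 100
= 78.7 / 178.7 * 100
= 44.04%

44.04%


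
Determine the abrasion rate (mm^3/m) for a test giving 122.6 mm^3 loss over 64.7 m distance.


Rate = volume_loss / distance
= 122.6 / 64.7
= 1.895 mm^3/m

1.895 mm^3/m


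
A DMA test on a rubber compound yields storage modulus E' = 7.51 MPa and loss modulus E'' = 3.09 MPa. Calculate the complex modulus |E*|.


|E*| = sqrt(E'^2 + E''^2)
= sqrt(7.51^2 + 3.09^2)
= sqrt(56.4001 + 9.5481)
= 8.121 MPa

8.121 MPa


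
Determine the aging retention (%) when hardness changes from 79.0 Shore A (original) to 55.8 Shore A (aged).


Retention = aged / original * 100
= 55.8 / 79.0 * 100
= 70.6%

70.6%


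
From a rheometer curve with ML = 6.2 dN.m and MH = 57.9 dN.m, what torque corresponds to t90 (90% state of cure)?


M90 = ML + 0.9 * (MH - ML)
M90 = 6.2 + 0.9 * (57.9 - 6.2)
M90 = 6.2 + 0.9 * 51.7
M90 = 52.73 dN.m

52.73 dN.m


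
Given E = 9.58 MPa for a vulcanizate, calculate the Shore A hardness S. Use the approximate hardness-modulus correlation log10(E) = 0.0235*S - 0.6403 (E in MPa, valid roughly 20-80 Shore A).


log10(E) = 0.0235*S - 0.6403  =>  S = (log10(E) + 0.6403) / 0.0235
log10(9.58) = 0.981366
S = (0.981366 + 0.6403) / 0.0235 = 1.621666 / 0.0235
S = 69.0

Shore A = 69.0


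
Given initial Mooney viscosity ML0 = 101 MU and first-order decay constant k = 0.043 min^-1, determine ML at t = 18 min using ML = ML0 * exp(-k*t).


ML = ML0 * exp(-k * t)
ML = 101 * exp(-0.043 * 18)
ML = 101 * 0.4612
ML = 46.58 MU

46.58 MU


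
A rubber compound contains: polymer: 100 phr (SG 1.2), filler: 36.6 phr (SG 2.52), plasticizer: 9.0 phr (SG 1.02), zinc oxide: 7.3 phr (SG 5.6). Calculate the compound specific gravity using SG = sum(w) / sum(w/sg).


Sum of weights = 152.9
Volume contributions:
  polymer: 100/1.2 = 83.3333
  filler: 36.6/2.52 = 14.5238
  plasticizer: 9.0/1.02 = 8.8235
  zinc oxide: 7.3/5.6 = 1.3036
Sum of volumes = 107.9842
SG = 152.9 / 107.9842 = 1.416

SG = 1.416


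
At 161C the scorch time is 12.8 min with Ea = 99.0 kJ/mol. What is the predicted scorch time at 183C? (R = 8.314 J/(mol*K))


Convert temperatures: T1 = 161 + 273.15 = 434.15 K, T2 = 183 + 273.15 = 456.15 K
ts2_new = 12.8 * exp(99000 / 8.314 * (1/456.15 - 1/434.15))
1/T2 - 1/T1 = -1.1109e-04
ts2_new = 3.41 min

3.41 min


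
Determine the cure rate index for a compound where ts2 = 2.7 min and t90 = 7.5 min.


CRI = 100 / (t90 - ts2)
= 100 / (7.5 - 2.7)
= 100 / 4.8
= 20.83 min^-1

20.83 min^-1


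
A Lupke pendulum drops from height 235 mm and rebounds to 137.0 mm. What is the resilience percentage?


Resilience = h_rebound / h_drop * 100
= 137.0 / 235 * 100
= 58.3%

58.3%


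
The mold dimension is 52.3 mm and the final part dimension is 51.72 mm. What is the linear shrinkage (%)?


Shrinkage = (mold - part) / mold * 100
= (52.3 - 51.72) / 52.3 * 100
= 0.58 / 52.3 * 100
= 1.11%

1.11%


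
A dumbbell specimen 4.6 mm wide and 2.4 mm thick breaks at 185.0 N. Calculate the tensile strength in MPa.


Area = width * thickness = 4.6 * 2.4 = 11.04 mm^2
TS = force / area = 185.0 / 11.04 = 16.76 MPa

16.76 MPa


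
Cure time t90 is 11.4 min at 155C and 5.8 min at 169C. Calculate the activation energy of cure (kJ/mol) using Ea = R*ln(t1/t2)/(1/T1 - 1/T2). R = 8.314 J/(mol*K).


T1 = 428.15 K, T2 = 442.15 K
1/T1 - 1/T2 = 7.3954e-05
ln(t1/t2) = ln(11.4/5.8) = 0.6758
Ea = 8.314 * 0.6758 / 7.3954e-05 = 75969.1227 J/mol
Ea = 75.97 kJ/mol

75.97 kJ/mol


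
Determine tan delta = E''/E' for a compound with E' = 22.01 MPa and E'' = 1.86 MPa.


tan delta = E'' / E'
= 1.86 / 22.01
= 0.0845

tan delta = 0.0845


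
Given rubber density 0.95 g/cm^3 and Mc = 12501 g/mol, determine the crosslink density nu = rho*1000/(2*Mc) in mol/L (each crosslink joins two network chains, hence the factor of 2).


nu = rho * 1000 / (2 * Mc)
nu = 0.95 * 1000 / (2 * 12501)
nu = 950.0 / 25002
nu = 0.0380 mol/L

0.0380 mol/L


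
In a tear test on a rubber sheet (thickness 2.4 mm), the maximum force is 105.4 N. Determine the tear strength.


Tear strength = force / thickness
= 105.4 / 2.4
= 43.92 N/mm

43.92 N/mm


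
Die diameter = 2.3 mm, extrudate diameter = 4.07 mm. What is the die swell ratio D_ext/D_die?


Die swell ratio = D_extrudate / D_die
= 4.07 / 2.3
= 1.77

Die swell = 1.77


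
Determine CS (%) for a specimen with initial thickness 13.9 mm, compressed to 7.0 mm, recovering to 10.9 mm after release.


CS = (t0 - recovered) / (t0 - ts) * 100
= (13.9 - 10.9) / (13.9 - 7.0) * 100
= 3.0 / 6.9 * 100
= 43.5%

43.5%


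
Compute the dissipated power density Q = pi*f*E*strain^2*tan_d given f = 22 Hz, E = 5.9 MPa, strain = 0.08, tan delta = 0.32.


Q = pi * f * E * strain^2 * tan_d
= pi * 22 * 5.9 * 0.08^2 * 0.32
= pi * 22 * 5.9 * 0.0064 * 0.32
= 0.8351

Q = 0.8351


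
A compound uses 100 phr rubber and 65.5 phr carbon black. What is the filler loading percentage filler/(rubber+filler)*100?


Filler % = filler / (rubber + filler) * 100
= 65.5 / (100 + 65.5) * 100
= 65.5 / 165.5 * 100
= 39.58%

39.58%


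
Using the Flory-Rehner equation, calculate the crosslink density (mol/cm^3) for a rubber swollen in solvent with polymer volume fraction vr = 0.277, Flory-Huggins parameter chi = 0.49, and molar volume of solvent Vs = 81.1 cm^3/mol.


ln(1 - vr) = ln(1 - 0.277) = -0.3243
Numerator = -((-0.3243) + 0.277 + 0.49 * 0.277^2) = 0.0097
Denominator = 81.1 * (0.277^(1/3) - 0.277/2) = 41.6342
nu = 0.0097 / 41.6342 = 2.3415e-04 mol/cm^3

2.3415e-04 mol/cm^3


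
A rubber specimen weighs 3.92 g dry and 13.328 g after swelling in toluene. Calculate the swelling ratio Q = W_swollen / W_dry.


Q = W_swollen / W_dry
Q = 13.328 / 3.92
Q = 3.4

Q = 3.4


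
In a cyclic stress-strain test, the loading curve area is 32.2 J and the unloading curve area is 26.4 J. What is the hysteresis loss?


Hysteresis loss = loading - unloading
= 32.2 - 26.4
= 5.8 J

5.8 J


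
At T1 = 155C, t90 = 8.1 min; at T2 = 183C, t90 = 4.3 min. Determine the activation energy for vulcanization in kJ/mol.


T1 = 428.15 K, T2 = 456.15 K
1/T1 - 1/T2 = 1.4337e-04
ln(t1/t2) = ln(8.1/4.3) = 0.6332
Ea = 8.314 * 0.6332 / 1.4337e-04 = 36722.3238 J/mol
Ea = 36.72 kJ/mol

36.72 kJ/mol


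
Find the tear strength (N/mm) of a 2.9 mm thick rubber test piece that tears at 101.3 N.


Tear strength = force / thickness
= 101.3 / 2.9
= 34.93 N/mm

34.93 N/mm


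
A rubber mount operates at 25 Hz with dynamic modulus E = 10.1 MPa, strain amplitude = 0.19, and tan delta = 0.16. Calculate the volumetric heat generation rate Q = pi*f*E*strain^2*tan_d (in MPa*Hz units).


Q = pi * f * E * strain^2 * tan_d
= pi * 25 * 10.1 * 0.19^2 * 0.16
= pi * 25 * 10.1 * 0.0361 * 0.16
= 4.5818

Q = 4.5818


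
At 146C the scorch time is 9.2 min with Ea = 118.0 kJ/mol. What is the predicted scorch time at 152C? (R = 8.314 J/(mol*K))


Convert temperatures: T1 = 146 + 273.15 = 419.15 K, T2 = 152 + 273.15 = 425.15 K
ts2_new = 9.2 * exp(118000 / 8.314 * (1/425.15 - 1/419.15))
1/T2 - 1/T1 = -3.3670e-05
ts2_new = 5.7 min

5.7 min


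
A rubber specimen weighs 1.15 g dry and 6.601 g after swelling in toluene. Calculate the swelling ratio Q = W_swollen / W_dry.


Q = W_swollen / W_dry
Q = 6.601 / 1.15
Q = 5.74

Q = 5.74


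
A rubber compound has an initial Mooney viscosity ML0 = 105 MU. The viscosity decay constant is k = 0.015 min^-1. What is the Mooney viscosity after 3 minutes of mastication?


ML = ML0 * exp(-k * t)
ML = 105 * exp(-0.015 * 3)
ML = 105 * 0.9560
ML = 100.38 MU

100.38 MU


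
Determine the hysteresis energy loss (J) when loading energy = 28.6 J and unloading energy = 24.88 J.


Hysteresis loss = loading - unloading
= 28.6 - 24.88
= 3.72 J

3.72 J


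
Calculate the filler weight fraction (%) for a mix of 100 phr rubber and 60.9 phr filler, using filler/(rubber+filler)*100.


Filler % = filler / (rubber + filler) * 100
= 60.9 / (100 + 60.9) * 100
= 60.9 / 160.9 * 100
= 37.85%

37.85%


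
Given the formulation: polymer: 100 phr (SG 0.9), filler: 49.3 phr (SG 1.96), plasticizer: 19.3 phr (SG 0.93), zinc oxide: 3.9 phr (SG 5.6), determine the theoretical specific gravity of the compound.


Sum of weights = 172.5
Volume contributions:
  polymer: 100/0.9 = 111.1111
  filler: 49.3/1.96 = 25.1531
  plasticizer: 19.3/0.93 = 20.7527
  zinc oxide: 3.9/5.6 = 0.6964
Sum of volumes = 157.7133
SG = 172.5 / 157.7133 = 1.094

SG = 1.094


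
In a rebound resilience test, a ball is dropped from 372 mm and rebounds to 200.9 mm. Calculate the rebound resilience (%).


Resilience = h_rebound / h_drop * 100
= 200.9 / 372 * 100
= 54.0%

54.0%


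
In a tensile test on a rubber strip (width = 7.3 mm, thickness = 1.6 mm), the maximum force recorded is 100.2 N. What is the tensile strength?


Area = width * thickness = 7.3 * 1.6 = 11.68 mm^2
TS = force / area = 100.2 / 11.68 = 8.58 MPa

8.58 MPa


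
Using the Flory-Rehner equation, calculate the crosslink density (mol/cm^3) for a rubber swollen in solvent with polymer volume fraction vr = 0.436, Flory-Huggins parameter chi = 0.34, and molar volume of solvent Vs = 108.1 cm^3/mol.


ln(1 - vr) = ln(1 - 0.436) = -0.5727
Numerator = -((-0.5727) + 0.436 + 0.34 * 0.436^2) = 0.0721
Denominator = 108.1 * (0.436^(1/3) - 0.436/2) = 58.4041
nu = 0.0721 / 58.4041 = 0.0012 mol/cm^3

0.0012 mol/cm^3


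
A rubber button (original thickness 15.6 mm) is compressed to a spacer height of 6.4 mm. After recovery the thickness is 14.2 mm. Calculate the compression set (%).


CS = (t0 - recovered) / (t0 - ts) * 100
= (15.6 - 14.2) / (15.6 - 6.4) * 100
= 1.4 / 9.2 * 100
= 15.2%

15.2%


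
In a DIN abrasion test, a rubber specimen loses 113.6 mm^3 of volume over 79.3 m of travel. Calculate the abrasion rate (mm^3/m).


Rate = volume_loss / distance
= 113.6 / 79.3
= 1.433 mm^3/m

1.433 mm^3/m


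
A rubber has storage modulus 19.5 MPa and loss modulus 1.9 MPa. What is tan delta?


tan delta = E'' / E'
= 1.9 / 19.5
= 0.0974

tan delta = 0.0974


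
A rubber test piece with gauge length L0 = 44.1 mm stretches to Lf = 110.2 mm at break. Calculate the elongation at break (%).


Elongation = (Lf - L0) / L0 * 100
= (110.2 - 44.1) / 44.1 * 100
= 66.1 / 44.1 * 100
= 149.9%

149.9%


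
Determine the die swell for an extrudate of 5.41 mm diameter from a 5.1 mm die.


Die swell ratio = D_extrudate / D_die
= 5.41 / 5.1
= 1.061

Die swell = 1.061


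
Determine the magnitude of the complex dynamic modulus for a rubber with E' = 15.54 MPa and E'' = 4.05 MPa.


|E*| = sqrt(E'^2 + E''^2)
= sqrt(15.54^2 + 4.05^2)
= sqrt(241.4916 + 16.4025)
= 16.059 MPa

16.059 MPa


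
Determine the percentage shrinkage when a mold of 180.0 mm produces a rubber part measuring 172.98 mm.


Shrinkage = (mold - part) / mold * 100
= (180.0 - 172.98) / 180.0 * 100
= 7.02 / 180.0 * 100
= 3.9%

3.9%


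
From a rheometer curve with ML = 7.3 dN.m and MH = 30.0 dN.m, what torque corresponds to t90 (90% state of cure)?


M90 = ML + 0.9 * (MH - ML)
M90 = 7.3 + 0.9 * (30.0 - 7.3)
M90 = 7.3 + 0.9 * 22.7
M90 = 27.73 dN.m

27.73 dN.m


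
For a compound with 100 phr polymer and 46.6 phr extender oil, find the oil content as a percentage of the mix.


Oil % = oil / (100 + oil) * 100
= 46.6 / (100 + 46.6) * 100
= 46.6 / 146.6 * 100
= 31.79%

31.79%


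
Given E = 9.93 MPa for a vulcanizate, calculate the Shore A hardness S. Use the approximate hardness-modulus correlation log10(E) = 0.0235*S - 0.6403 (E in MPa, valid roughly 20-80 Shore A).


log10(E) = 0.0235*S - 0.6403  =>  S = (log10(E) + 0.6403) / 0.0235
log10(9.93) = 0.996949
S = (0.996949 + 0.6403) / 0.0235 = 1.637249 / 0.0235
S = 69.7

Shore A = 69.7


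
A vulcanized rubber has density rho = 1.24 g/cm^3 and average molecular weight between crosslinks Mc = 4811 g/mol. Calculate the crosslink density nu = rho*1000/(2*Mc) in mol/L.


nu = rho * 1000 / (2 * Mc)
nu = 1.24 * 1000 / (2 * 4811)
nu = 1240.0 / 9622
nu = 0.1289 mol/L

0.1289 mol/L


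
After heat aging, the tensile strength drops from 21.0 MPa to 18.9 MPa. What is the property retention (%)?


Retention = aged / original * 100
= 18.9 / 21.0 * 100
= 90.0%

90.0%


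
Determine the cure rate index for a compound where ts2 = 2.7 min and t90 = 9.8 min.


CRI = 100 / (t90 - ts2)
= 100 / (9.8 - 2.7)
= 100 / 7.1
= 14.08 min^-1

14.08 min^-1


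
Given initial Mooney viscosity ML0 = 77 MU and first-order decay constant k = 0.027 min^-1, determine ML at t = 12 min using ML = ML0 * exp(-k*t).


ML = ML0 * exp(-k * t)
ML = 77 * exp(-0.027 * 12)
ML = 77 * 0.7233
ML = 55.69 MU

55.69 MU


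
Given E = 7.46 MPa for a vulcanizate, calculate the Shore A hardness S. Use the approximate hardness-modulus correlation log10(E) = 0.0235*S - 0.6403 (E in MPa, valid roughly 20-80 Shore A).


log10(E) = 0.0235*S - 0.6403  =>  S = (log10(E) + 0.6403) / 0.0235
log10(7.46) = 0.872739
S = (0.872739 + 0.6403) / 0.0235 = 1.513039 / 0.0235
S = 64.4

Shore A = 64.4


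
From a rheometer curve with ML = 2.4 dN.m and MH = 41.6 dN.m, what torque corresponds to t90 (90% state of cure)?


M90 = ML + 0.9 * (MH - ML)
M90 = 2.4 + 0.9 * (41.6 - 2.4)
M90 = 2.4 + 0.9 * 39.2
M90 = 37.68 dN.m

37.68 dN.m


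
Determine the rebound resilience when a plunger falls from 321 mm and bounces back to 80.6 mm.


Resilience = h_rebound / h_drop * 100
= 80.6 / 321 * 100
= 25.1%

25.1%


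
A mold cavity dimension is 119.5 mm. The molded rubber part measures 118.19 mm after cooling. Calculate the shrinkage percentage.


Shrinkage = (mold - part) / mold * 100
= (119.5 - 118.19) / 119.5 * 100
= 1.31 / 119.5 * 100
= 1.1%

1.1%


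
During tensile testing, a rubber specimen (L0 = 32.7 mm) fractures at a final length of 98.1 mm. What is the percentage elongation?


Elongation = (Lf - L0) / L0 * 100
= (98.1 - 32.7) / 32.7 * 100
= 65.4 / 32.7 * 100
= 200.0%

200.0%


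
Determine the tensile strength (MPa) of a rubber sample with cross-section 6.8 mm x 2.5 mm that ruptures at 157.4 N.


Area = width * thickness = 6.8 * 2.5 = 17.0 mm^2
TS = force / area = 157.4 / 17.0 = 9.26 MPa

9.26 MPa


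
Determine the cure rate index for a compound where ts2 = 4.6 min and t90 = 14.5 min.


CRI = 100 / (t90 - ts2)
= 100 / (14.5 - 4.6)
= 100 / 9.9
= 10.1 min^-1

10.1 min^-1


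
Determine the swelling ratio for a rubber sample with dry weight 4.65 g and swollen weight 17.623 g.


Q = W_swollen / W_dry
Q = 17.623 / 4.65
Q = 3.79

Q = 3.79


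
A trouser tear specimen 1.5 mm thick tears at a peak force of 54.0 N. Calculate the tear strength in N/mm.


Tear strength = force / thickness
= 54.0 / 1.5
= 36.0 N/mm

36.0 N/mm


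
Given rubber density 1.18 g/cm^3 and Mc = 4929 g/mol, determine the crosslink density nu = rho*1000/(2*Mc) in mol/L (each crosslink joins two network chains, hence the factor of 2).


nu = rho * 1000 / (2 * Mc)
nu = 1.18 * 1000 / (2 * 4929)
nu = 1180.0 / 9858
nu = 0.1197 mol/L

0.1197 mol/L


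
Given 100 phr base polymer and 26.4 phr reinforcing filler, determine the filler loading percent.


Filler % = filler / (rubber + filler) * 100
= 26.4 / (100 + 26.4) * 100
= 26.4 / 126.4 * 100
= 20.89%

20.89%


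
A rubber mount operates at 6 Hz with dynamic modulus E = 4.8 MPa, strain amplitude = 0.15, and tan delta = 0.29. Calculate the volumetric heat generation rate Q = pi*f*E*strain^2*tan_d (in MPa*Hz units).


Q = pi * f * E * strain^2 * tan_d
= pi * 6 * 4.8 * 0.15^2 * 0.29
= pi * 6 * 4.8 * 0.0225 * 0.29
= 0.5904

Q = 0.5904


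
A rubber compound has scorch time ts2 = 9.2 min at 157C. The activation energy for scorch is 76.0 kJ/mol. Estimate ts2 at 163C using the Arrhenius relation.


Convert temperatures: T1 = 157 + 273.15 = 430.15 K, T2 = 163 + 273.15 = 436.15 K
ts2_new = 9.2 * exp(76000 / 8.314 * (1/436.15 - 1/430.15))
1/T2 - 1/T1 = -3.1981e-05
ts2_new = 6.87 min

6.87 min


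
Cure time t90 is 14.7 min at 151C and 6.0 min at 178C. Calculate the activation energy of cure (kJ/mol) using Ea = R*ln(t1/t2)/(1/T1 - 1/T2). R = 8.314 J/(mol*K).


T1 = 424.15 K, T2 = 451.15 K
1/T1 - 1/T2 = 1.4110e-04
ln(t1/t2) = ln(14.7/6.0) = 0.8961
Ea = 8.314 * 0.8961 / 1.4110e-04 = 52800.4182 J/mol
Ea = 52.8 kJ/mol

52.8 kJ/mol


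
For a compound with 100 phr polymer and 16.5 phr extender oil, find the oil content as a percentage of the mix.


Oil % = oil / (100 + oil) * 100
= 16.5 / (100 + 16.5) * 100
= 16.5 / 116.5 * 100
= 14.16%

14.16%


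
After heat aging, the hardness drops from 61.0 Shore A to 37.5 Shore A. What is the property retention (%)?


Retention = aged / original * 100
= 37.5 / 61.0 * 100
= 61.5%

61.5%


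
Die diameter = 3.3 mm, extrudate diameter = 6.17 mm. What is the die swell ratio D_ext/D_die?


Die swell ratio = D_extrudate / D_die
= 6.17 / 3.3
= 1.87

Die swell = 1.87


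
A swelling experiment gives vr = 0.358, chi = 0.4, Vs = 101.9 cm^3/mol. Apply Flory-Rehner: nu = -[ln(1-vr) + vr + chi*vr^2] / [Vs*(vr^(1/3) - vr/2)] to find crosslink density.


ln(1 - vr) = ln(1 - 0.358) = -0.4432
Numerator = -((-0.4432) + 0.358 + 0.4 * 0.358^2) = 0.0339
Denominator = 101.9 * (0.358^(1/3) - 0.358/2) = 54.1149
nu = 0.0339 / 54.1149 = 6.2647e-04 mol/cm^3

6.2647e-04 mol/cm^3


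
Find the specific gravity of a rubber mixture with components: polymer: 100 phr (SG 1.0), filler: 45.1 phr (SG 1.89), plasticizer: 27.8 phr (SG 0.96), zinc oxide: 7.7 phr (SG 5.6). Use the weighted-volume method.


Sum of weights = 180.6
Volume contributions:
  polymer: 100/1.0 = 100.0000
  filler: 45.1/1.89 = 23.8624
  plasticizer: 27.8/0.96 = 28.9583
  zinc oxide: 7.7/5.6 = 1.3750
Sum of volumes = 154.1958
SG = 180.6 / 154.1958 = 1.171

SG = 1.171


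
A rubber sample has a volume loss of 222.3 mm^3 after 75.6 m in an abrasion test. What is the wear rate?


Rate = volume_loss / distance
= 222.3 / 75.6
= 2.94 mm^3/m

2.94 mm^3/m


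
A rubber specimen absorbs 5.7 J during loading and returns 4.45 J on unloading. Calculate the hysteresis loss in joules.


Hysteresis loss = loading - unloading
= 5.7 - 4.45
= 1.25 J

1.25 J


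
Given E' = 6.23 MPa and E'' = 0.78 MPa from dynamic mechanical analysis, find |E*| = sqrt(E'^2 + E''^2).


|E*| = sqrt(E'^2 + E''^2)
= sqrt(6.23^2 + 0.78^2)
= sqrt(38.8129 + 0.6084)
= 6.279 MPa

6.279 MPa


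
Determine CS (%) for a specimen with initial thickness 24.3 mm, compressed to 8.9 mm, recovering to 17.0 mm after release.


CS = (t0 - recovered) / (t0 - ts) * 100
= (24.3 - 17.0) / (24.3 - 8.9) * 100
= 7.3 / 15.4 * 100
= 47.4%

47.4%


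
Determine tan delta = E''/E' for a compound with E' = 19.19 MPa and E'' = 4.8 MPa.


tan delta = E'' / E'
= 4.8 / 19.19
= 0.2501

tan delta = 0.2501


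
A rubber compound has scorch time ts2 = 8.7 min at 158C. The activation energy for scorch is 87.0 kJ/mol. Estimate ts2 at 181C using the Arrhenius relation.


Convert temperatures: T1 = 158 + 273.15 = 431.15 K, T2 = 181 + 273.15 = 454.15 K
ts2_new = 8.7 * exp(87000 / 8.314 * (1/454.15 - 1/431.15))
1/T2 - 1/T1 = -1.1746e-04
ts2_new = 2.55 min

2.55 min


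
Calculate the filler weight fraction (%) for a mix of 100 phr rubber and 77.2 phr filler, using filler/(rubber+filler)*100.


Filler % = filler / (rubber + filler) * 100
= 77.2 / (100 + 77.2) * 100
= 77.2 / 177.2 * 100
= 43.57%

43.57%


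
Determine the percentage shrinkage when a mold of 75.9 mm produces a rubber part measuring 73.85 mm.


Shrinkage = (mold - part) / mold * 100
= (75.9 - 73.85) / 75.9 * 100
= 2.05 / 75.9 * 100
= 2.7%

2.7%


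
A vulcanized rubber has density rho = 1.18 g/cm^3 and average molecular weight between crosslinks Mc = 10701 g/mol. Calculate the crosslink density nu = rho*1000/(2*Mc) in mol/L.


nu = rho * 1000 / (2 * Mc)
nu = 1.18 * 1000 / (2 * 10701)
nu = 1180.0 / 21402
nu = 0.0551 mol/L

0.0551 mol/L


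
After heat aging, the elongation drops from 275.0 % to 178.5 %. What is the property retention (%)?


Retention = aged / original * 100
= 178.5 / 275.0 * 100
= 64.9%

64.9%


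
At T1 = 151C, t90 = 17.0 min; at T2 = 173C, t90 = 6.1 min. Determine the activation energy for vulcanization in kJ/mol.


T1 = 424.15 K, T2 = 446.15 K
1/T1 - 1/T2 = 1.1626e-04
ln(t1/t2) = ln(17.0/6.1) = 1.0249
Ea = 8.314 * 1.0249 / 1.1626e-04 = 73295.8885 J/mol
Ea = 73.3 kJ/mol

73.3 kJ/mol


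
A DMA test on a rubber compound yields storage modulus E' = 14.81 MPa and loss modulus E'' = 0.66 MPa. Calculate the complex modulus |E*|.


|E*| = sqrt(E'^2 + E''^2)
= sqrt(14.81^2 + 0.66^2)
= sqrt(219.3361 + 0.4356)
= 14.825 MPa

14.825 MPa


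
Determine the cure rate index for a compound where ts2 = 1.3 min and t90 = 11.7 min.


CRI = 100 / (t90 - ts2)
= 100 / (11.7 - 1.3)
= 100 / 10.4
= 9.62 min^-1

9.62 min^-1


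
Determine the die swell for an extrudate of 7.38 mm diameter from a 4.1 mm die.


Die swell ratio = D_extrudate / D_die
= 7.38 / 4.1
= 1.8

Die swell = 1.8


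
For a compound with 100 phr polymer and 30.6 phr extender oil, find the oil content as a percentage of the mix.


Oil % = oil / (100 + oil) * 100
= 30.6 / (100 + 30.6) * 100
= 30.6 / 130.6 * 100
= 23.43%

23.43%


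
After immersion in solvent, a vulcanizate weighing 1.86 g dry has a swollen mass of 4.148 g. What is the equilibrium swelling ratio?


Q = W_swollen / W_dry
Q = 4.148 / 1.86
Q = 2.23

Q = 2.23


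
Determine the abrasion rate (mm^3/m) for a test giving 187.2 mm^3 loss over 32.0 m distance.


Rate = volume_loss / distance
= 187.2 / 32.0
= 5.85 mm^3/m

5.85 mm^3/m


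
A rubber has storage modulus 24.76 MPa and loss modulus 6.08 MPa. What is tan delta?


tan delta = E'' / E'
= 6.08 / 24.76
= 0.2456

tan delta = 0.2456


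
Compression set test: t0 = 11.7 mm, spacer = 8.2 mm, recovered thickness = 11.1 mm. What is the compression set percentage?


CS = (t0 - recovered) / (t0 - ts) * 100
= (11.7 - 11.1) / (11.7 - 8.2) * 100
= 0.6 / 3.5 * 100
= 17.1%

17.1%


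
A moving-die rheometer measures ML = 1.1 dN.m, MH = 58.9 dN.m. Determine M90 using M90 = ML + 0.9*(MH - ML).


M90 = ML + 0.9 * (MH - ML)
M90 = 1.1 + 0.9 * (58.9 - 1.1)
M90 = 1.1 + 0.9 * 57.8
M90 = 53.12 dN.m

53.12 dN.m


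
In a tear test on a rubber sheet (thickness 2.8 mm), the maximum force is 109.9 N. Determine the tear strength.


Tear strength = force / thickness
= 109.9 / 2.8
= 39.25 N/mm

39.25 N/mm


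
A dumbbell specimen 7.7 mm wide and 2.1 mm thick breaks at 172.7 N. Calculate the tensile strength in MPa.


Area = width * thickness = 7.7 * 2.1 = 16.17 mm^2
TS = force / area = 172.7 / 16.17 = 10.68 MPa

10.68 MPa


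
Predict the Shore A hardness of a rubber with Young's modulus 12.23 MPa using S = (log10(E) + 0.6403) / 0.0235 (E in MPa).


log10(E) = 0.0235*S - 0.6403  =>  S = (log10(E) + 0.6403) / 0.0235
log10(12.23) = 1.087426
S = (1.087426 + 0.6403) / 0.0235 = 1.727726 / 0.0235
S = 73.5

Shore A = 73.5


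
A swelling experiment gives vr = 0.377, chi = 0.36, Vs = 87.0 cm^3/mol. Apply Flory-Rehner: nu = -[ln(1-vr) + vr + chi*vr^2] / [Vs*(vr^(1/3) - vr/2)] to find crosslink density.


ln(1 - vr) = ln(1 - 0.377) = -0.4732
Numerator = -((-0.4732) + 0.377 + 0.36 * 0.377^2) = 0.0450
Denominator = 87.0 * (0.377^(1/3) - 0.377/2) = 46.4497
nu = 0.0450 / 46.4497 = 9.6970e-04 mol/cm^3

9.6970e-04 mol/cm^3


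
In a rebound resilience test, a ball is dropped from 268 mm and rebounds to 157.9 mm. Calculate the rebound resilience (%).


Resilience = h_rebound / h_drop * 100
= 157.9 / 268 * 100
= 58.9%

58.9%


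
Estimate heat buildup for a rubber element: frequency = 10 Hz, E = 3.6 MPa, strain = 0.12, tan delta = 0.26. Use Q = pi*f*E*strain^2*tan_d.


Q = pi * f * E * strain^2 * tan_d
= pi * 10 * 3.6 * 0.12^2 * 0.26
= pi * 10 * 3.6 * 0.0144 * 0.26
= 0.4234

Q = 0.4234


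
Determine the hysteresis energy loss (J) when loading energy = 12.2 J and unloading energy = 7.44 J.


Hysteresis loss = loading - unloading
= 12.2 - 7.44
= 4.76 J

4.76 J


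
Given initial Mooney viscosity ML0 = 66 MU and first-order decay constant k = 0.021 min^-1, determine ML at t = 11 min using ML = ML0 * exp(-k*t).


ML = ML0 * exp(-k * t)
ML = 66 * exp(-0.021 * 11)
ML = 66 * 0.7937
ML = 52.39 MU

52.39 MU


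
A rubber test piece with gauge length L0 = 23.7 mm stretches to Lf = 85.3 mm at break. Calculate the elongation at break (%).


Elongation = (Lf - L0) / L0 * 100
= (85.3 - 23.7) / 23.7 * 100
= 61.6 / 23.7 * 100
= 259.9%

259.9%


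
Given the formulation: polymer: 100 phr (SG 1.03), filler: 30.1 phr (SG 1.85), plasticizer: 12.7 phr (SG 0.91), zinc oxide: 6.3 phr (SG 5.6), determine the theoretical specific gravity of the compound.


Sum of weights = 149.1
Volume contributions:
  polymer: 100/1.03 = 97.0874
  filler: 30.1/1.85 = 16.2703
  plasticizer: 12.7/0.91 = 13.9560
  zinc oxide: 6.3/5.6 = 1.1250
Sum of volumes = 128.4387
SG = 149.1 / 128.4387 = 1.161

SG = 1.161


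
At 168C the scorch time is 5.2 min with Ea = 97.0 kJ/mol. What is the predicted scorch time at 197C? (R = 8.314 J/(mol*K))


Convert temperatures: T1 = 168 + 273.15 = 441.15 K, T2 = 197 + 273.15 = 470.15 K
ts2_new = 5.2 * exp(97000 / 8.314 * (1/470.15 - 1/441.15))
1/T2 - 1/T1 = -1.3982e-04
ts2_new = 1.02 min

1.02 min


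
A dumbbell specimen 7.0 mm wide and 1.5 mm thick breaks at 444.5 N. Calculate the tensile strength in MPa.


Area = width * thickness = 7.0 * 1.5 = 10.5 mm^2
TS = force / area = 444.5 / 10.5 = 42.33 MPa

42.33 MPa


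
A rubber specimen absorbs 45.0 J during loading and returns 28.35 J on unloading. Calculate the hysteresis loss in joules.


Hysteresis loss = loading - unloading
= 45.0 - 28.35
= 16.65 J

16.65 J


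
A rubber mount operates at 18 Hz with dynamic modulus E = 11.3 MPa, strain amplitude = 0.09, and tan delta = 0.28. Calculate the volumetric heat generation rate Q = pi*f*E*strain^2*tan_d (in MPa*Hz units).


Q = pi * f * E * strain^2 * tan_d
= pi * 18 * 11.3 * 0.09^2 * 0.28
= pi * 18 * 11.3 * 0.0081 * 0.28
= 1.4493

Q = 1.4493


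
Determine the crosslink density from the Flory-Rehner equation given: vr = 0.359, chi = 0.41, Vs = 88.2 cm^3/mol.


ln(1 - vr) = ln(1 - 0.359) = -0.4447
Numerator = -((-0.4447) + 0.359 + 0.41 * 0.359^2) = 0.0329
Denominator = 88.2 * (0.359^(1/3) - 0.359/2) = 46.8535
nu = 0.0329 / 46.8535 = 7.0186e-04 mol/cm^3

7.0186e-04 mol/cm^3


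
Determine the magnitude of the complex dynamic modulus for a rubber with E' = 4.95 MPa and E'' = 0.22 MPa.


|E*| = sqrt(E'^2 + E''^2)
= sqrt(4.95^2 + 0.22^2)
= sqrt(24.5025 + 0.0484)
= 4.955 MPa

4.955 MPa


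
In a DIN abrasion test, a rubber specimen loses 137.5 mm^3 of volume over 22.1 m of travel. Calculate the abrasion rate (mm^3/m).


Rate = volume_loss / distance
= 137.5 / 22.1
= 6.222 mm^3/m

6.222 mm^3/m


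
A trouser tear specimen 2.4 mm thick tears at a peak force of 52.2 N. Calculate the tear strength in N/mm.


Tear strength = force / thickness
= 52.2 / 2.4
= 21.75 N/mm

21.75 N/mm


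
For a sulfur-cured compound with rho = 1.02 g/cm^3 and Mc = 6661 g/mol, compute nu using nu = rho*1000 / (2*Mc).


nu = rho * 1000 / (2 * Mc)
nu = 1.02 * 1000 / (2 * 6661)
nu = 1020.0 / 13322
nu = 0.0766 mol/L

0.0766 mol/L


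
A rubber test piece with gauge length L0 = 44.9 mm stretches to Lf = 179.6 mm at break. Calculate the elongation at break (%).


Elongation = (Lf - L0) / L0 * 100
= (179.6 - 44.9) / 44.9 * 100
= 134.7 / 44.9 * 100
= 300.0%

300.0%


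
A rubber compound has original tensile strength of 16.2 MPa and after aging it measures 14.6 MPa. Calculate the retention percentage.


Retention = aged / original * 100
= 14.6 / 16.2 * 100
= 90.1%

90.1%


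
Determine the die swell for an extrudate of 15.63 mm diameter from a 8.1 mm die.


Die swell ratio = D_extrudate / D_die
= 15.63 / 8.1
= 1.93

Die swell = 1.93


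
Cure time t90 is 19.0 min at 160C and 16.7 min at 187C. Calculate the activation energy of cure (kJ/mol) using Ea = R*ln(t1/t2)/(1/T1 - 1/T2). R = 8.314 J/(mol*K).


T1 = 433.15 K, T2 = 460.15 K
1/T1 - 1/T2 = 1.3546e-04
ln(t1/t2) = ln(19.0/16.7) = 0.1290
Ea = 8.314 * 0.1290 / 1.3546e-04 = 7919.0954 J/mol
Ea = 7.92 kJ/mol

7.92 kJ/mol


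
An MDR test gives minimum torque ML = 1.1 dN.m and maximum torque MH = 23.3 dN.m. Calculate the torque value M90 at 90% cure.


M90 = ML + 0.9 * (MH - ML)
M90 = 1.1 + 0.9 * (23.3 - 1.1)
M90 = 1.1 + 0.9 * 22.2
M90 = 21.08 dN.m

21.08 dN.m


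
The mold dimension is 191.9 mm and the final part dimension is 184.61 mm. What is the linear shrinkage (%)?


Shrinkage = (mold - part) / mold * 100
= (191.9 - 184.61) / 191.9 * 100
= 7.29 / 191.9 * 100
= 3.8%

3.8%


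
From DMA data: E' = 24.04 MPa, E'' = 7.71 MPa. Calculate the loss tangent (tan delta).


tan delta = E'' / E'
= 7.71 / 24.04
= 0.3207

tan delta = 0.3207


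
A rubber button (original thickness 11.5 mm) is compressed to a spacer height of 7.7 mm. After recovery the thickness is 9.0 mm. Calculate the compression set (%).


CS = (t0 - recovered) / (t0 - ts) * 100
= (11.5 - 9.0) / (11.5 - 7.7) * 100
= 2.5 / 3.8 * 100
= 65.8%

65.8%


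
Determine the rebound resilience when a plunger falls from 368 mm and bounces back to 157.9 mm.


Resilience = h_rebound / h_drop * 100
= 157.9 / 368 * 100
= 42.9%

42.9%


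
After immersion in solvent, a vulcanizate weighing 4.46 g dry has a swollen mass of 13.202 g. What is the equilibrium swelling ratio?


Q = W_swollen / W_dry
Q = 13.202 / 4.46
Q = 2.96

Q = 2.96


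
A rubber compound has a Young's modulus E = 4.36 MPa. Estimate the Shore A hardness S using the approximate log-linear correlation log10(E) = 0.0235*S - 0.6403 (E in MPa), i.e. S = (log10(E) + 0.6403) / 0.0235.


log10(E) = 0.0235*S - 0.6403  =>  S = (log10(E) + 0.6403) / 0.0235
log10(4.36) = 0.639486
S = (0.639486 + 0.6403) / 0.0235 = 1.279786 / 0.0235
S = 54.5

Shore A = 54.5


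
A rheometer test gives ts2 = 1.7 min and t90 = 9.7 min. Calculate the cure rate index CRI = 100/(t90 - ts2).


CRI = 100 / (t90 - ts2)
= 100 / (9.7 - 1.7)
= 100 / 8.0
= 12.5 min^-1

12.5 min^-1


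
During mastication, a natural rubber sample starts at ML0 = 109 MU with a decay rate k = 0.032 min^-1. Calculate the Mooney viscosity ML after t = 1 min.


ML = ML0 * exp(-k * t)
ML = 109 * exp(-0.032 * 1)
ML = 109 * 0.9685
ML = 105.57 MU

105.57 MU


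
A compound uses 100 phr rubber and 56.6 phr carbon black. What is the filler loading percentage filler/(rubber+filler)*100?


Filler % = filler / (rubber + filler) * 100
= 56.6 / (100 + 56.6) * 100
= 56.6 / 156.6 * 100
= 36.14%

36.14%


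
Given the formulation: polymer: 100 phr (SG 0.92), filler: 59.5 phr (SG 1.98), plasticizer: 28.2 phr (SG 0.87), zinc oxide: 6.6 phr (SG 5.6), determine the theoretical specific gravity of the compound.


Sum of weights = 194.3
Volume contributions:
  polymer: 100/0.92 = 108.6957
  filler: 59.5/1.98 = 30.0505
  plasticizer: 28.2/0.87 = 32.4138
  zinc oxide: 6.6/5.6 = 1.1786
Sum of volumes = 172.3385
SG = 194.3 / 172.3385 = 1.127

SG = 1.127


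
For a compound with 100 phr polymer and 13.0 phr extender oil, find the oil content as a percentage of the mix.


Oil % = oil / (100 + oil) * 100
= 13.0 / (100 + 13.0) * 100
= 13.0 / 113.0 * 100
= 11.5%

11.5%


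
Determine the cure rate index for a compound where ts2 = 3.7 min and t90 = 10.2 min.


CRI = 100 / (t90 - ts2)
= 100 / (10.2 - 3.7)
= 100 / 6.5
= 15.38 min^-1

15.38 min^-1


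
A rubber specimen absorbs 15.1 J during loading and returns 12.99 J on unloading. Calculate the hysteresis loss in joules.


Hysteresis loss = loading - unloading
= 15.1 - 12.99
= 2.11 J

2.11 J


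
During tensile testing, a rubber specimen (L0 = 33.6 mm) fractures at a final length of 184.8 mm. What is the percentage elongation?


Elongation = (Lf - L0) / L0 * 100
= (184.8 - 33.6) / 33.6 * 100
= 151.2 / 33.6 * 100
= 450.0%

450.0%


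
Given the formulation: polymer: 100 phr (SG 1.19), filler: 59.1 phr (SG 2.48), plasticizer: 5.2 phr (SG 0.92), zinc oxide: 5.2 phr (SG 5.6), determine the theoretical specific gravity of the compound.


Sum of weights = 169.5
Volume contributions:
  polymer: 100/1.19 = 84.0336
  filler: 59.1/2.48 = 23.8306
  plasticizer: 5.2/0.92 = 5.6522
  zinc oxide: 5.2/5.6 = 0.9286
Sum of volumes = 114.4450
SG = 169.5 / 114.4450 = 1.481

SG = 1.481


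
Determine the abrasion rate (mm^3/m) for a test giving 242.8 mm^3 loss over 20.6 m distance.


Rate = volume_loss / distance
= 242.8 / 20.6
= 11.786 mm^3/m

11.786 mm^3/m


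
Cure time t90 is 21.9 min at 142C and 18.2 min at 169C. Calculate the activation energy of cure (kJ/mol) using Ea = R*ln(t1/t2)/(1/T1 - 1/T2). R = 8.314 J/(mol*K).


T1 = 415.15 K, T2 = 442.15 K
1/T1 - 1/T2 = 1.4709e-04
ln(t1/t2) = ln(21.9/18.2) = 0.1851
Ea = 8.314 * 0.1851 / 1.4709e-04 = 10460.3284 J/mol
Ea = 10.46 kJ/mol

10.46 kJ/mol


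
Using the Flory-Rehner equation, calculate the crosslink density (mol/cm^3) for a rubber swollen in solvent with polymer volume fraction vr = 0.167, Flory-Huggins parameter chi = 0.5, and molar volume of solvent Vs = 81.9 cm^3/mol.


ln(1 - vr) = ln(1 - 0.167) = -0.1827
Numerator = -((-0.1827) + 0.167 + 0.5 * 0.167^2) = 0.0018
Denominator = 81.9 * (0.167^(1/3) - 0.167/2) = 38.2627
nu = 0.0018 / 38.2627 = 4.6446e-05 mol/cm^3

4.6446e-05 mol/cm^3


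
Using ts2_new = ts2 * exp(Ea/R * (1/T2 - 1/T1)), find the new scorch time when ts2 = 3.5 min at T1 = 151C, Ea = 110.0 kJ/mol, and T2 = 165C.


Convert temperatures: T1 = 151 + 273.15 = 424.15 K, T2 = 165 + 273.15 = 438.15 K
ts2_new = 3.5 * exp(110000 / 8.314 * (1/438.15 - 1/424.15))
1/T2 - 1/T1 = -7.5333e-05
ts2_new = 1.29 min

1.29 min


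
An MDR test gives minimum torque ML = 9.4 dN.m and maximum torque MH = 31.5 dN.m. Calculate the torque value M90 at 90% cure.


M90 = ML + 0.9 * (MH - ML)
M90 = 9.4 + 0.9 * (31.5 - 9.4)
M90 = 9.4 + 0.9 * 22.1
M90 = 29.29 dN.m

29.29 dN.m


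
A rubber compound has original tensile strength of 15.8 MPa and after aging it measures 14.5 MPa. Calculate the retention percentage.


Retention = aged / original * 100
= 14.5 / 15.8 * 100
= 91.8%

91.8%


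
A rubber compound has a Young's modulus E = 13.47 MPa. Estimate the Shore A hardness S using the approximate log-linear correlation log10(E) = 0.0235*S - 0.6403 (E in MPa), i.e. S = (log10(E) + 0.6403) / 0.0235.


log10(E) = 0.0235*S - 0.6403  =>  S = (log10(E) + 0.6403) / 0.0235
log10(13.47) = 1.129368
S = (1.129368 + 0.6403) / 0.0235 = 1.769668 / 0.0235
S = 75.3

Shore A = 75.3
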